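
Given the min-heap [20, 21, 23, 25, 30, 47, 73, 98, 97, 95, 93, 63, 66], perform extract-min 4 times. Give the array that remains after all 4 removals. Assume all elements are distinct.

[30, 66, 47, 95, 93, 63, 73, 98, 97]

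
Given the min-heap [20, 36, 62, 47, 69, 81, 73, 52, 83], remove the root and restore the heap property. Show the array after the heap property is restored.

remove root 20; move last element 83 to root → [83, 36, 62, 47, 69, 81, 73, 52]
83 vs smaller child 36 at index 1, swap → [36, 83, 62, 47, 69, 81, 73, 52]
83 vs smaller child 47 at index 3, swap → [36, 47, 62, 83, 69, 81, 73, 52]
83 vs only child 52 at index 7, swap → [36, 47, 62, 52, 69, 81, 73, 83]

[36, 47, 62, 52, 69, 81, 73, 83]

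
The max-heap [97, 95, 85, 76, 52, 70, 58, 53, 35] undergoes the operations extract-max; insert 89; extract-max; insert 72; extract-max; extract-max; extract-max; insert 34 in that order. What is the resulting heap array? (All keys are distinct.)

[72, 58, 70, 35, 52, 53, 34]

extract-max → returns 97:
  remove root 97; move last element 35 to root → [35, 95, 85, 76, 52, 70, 58, 53]
  35 vs larger child 95 at index 1, swap → [95, 35, 85, 76, 52, 70, 58, 53]
  35 vs larger child 76 at index 3, swap → [95, 76, 85, 35, 52, 70, 58, 53]
  35 vs only child 53 at index 7, swap → [95, 76, 85, 53, 52, 70, 58, 35]
insert 89:
  append 89 at index 8 → [95, 76, 85, 53, 52, 70, 58, 35, 89]
  89 > parent 53 at index 3, swap → [95, 76, 85, 89, 52, 70, 58, 35, 53]
  89 > parent 76 at index 1, swap → [95, 89, 85, 76, 52, 70, 58, 35, 53]
extract-max → returns 95:
  remove root 95; move last element 53 to root → [53, 89, 85, 76, 52, 70, 58, 35]
  53 vs larger child 89 at index 1, swap → [89, 53, 85, 76, 52, 70, 58, 35]
  53 vs larger child 76 at index 3, swap → [89, 76, 85, 53, 52, 70, 58, 35]
insert 72:
  append 72 at index 8 → [89, 76, 85, 53, 52, 70, 58, 35, 72]
  72 > parent 53 at index 3, swap → [89, 76, 85, 72, 52, 70, 58, 35, 53]
extract-max → returns 89:
  remove root 89; move last element 53 to root → [53, 76, 85, 72, 52, 70, 58, 35]
  53 vs larger child 85 at index 2, swap → [85, 76, 53, 72, 52, 70, 58, 35]
  53 vs larger child 70 at index 5, swap → [85, 76, 70, 72, 52, 53, 58, 35]
extract-max → returns 85:
  remove root 85; move last element 35 to root → [35, 76, 70, 72, 52, 53, 58]
  35 vs larger child 76 at index 1, swap → [76, 35, 70, 72, 52, 53, 58]
  35 vs larger child 72 at index 3, swap → [76, 72, 70, 35, 52, 53, 58]
extract-max → returns 76:
  remove root 76; move last element 58 to root → [58, 72, 70, 35, 52, 53]
  58 vs larger child 72 at index 1, swap → [72, 58, 70, 35, 52, 53]
insert 34:
  append 34 at index 6 → [72, 58, 70, 35, 52, 53, 34] (no swap needed)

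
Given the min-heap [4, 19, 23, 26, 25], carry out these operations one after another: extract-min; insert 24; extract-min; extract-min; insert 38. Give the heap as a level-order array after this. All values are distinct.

extract-min → returns 4:
  remove root 4; move last element 25 to root → [25, 19, 23, 26]
  25 vs smaller child 19 at index 1, swap → [19, 25, 23, 26]
insert 24:
  append 24 at index 4 → [19, 25, 23, 26, 24]
  24 < parent 25 at index 1, swap → [19, 24, 23, 26, 25]
extract-min → returns 19:
  remove root 19; move last element 25 to root → [25, 24, 23, 26]
  25 vs smaller child 23 at index 2, swap → [23, 24, 25, 26]
extract-min → returns 23:
  remove root 23; move last element 26 to root → [26, 24, 25]
  26 vs smaller child 24 at index 1, swap → [24, 26, 25]
insert 38:
  append 38 at index 3 → [24, 26, 25, 38] (no swap needed)

[24, 26, 25, 38]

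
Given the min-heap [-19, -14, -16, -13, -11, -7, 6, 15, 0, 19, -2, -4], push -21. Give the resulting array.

[-21, -14, -19, -13, -11, -16, 6, 15, 0, 19, -2, -4, -7]

append -21 at index 12 → [-19, -14, -16, -13, -11, -7, 6, 15, 0, 19, -2, -4, -21]
-21 < parent -7 at index 5, swap → [-19, -14, -16, -13, -11, -21, 6, 15, 0, 19, -2, -4, -7]
-21 < parent -16 at index 2, swap → [-19, -14, -21, -13, -11, -16, 6, 15, 0, 19, -2, -4, -7]
-21 < parent -19 at index 0, swap → [-21, -14, -19, -13, -11, -16, 6, 15, 0, 19, -2, -4, -7]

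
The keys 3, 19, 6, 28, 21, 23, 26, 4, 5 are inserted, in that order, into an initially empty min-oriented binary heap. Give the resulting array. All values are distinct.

[3, 4, 6, 5, 21, 23, 26, 28, 19]

Insert 3:
  append 3 at index 0 → [3] (no swap needed)
Insert 19:
  append 19 at index 1 → [3, 19] (no swap needed)
Insert 6:
  append 6 at index 2 → [3, 19, 6] (no swap needed)
Insert 28:
  append 28 at index 3 → [3, 19, 6, 28] (no swap needed)
Insert 21:
  append 21 at index 4 → [3, 19, 6, 28, 21] (no swap needed)
Insert 23:
  append 23 at index 5 → [3, 19, 6, 28, 21, 23] (no swap needed)
Insert 26:
  append 26 at index 6 → [3, 19, 6, 28, 21, 23, 26] (no swap needed)
Insert 4:
  append 4 at index 7 → [3, 19, 6, 28, 21, 23, 26, 4]
  4 < parent 28 at index 3, swap → [3, 19, 6, 4, 21, 23, 26, 28]
  4 < parent 19 at index 1, swap → [3, 4, 6, 19, 21, 23, 26, 28]
Insert 5:
  append 5 at index 8 → [3, 4, 6, 19, 21, 23, 26, 28, 5]
  5 < parent 19 at index 3, swap → [3, 4, 6, 5, 21, 23, 26, 28, 19]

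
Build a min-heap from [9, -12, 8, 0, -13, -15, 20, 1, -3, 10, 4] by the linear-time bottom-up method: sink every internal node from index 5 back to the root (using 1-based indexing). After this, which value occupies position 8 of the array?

sift down from index 5: already satisfies heap property
sift down from index 4:
  0 vs smaller child -3 at index 9, swap → [9, -12, 8, -3, -13, -15, 20, 1, 0, 10, 4]
sift down from index 3:
  8 vs smaller child -15 at index 6, swap → [9, -12, -15, -3, -13, 8, 20, 1, 0, 10, 4]
sift down from index 2:
  -12 vs smaller child -13 at index 5, swap → [9, -13, -15, -3, -12, 8, 20, 1, 0, 10, 4]
sift down from index 1:
  9 vs smaller child -15 at index 3, swap → [-15, -13, 9, -3, -12, 8, 20, 1, 0, 10, 4]
  9 vs smaller child 8 at index 6, swap → [-15, -13, 8, -3, -12, 9, 20, 1, 0, 10, 4]
resulting array: [-15, -13, 8, -3, -12, 9, 20, 1, 0, 10, 4]

1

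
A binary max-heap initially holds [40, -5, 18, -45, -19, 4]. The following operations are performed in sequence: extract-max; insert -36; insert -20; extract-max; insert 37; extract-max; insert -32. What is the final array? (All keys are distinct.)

[4, -5, -20, -45, -19, -36, -32]

extract-max → returns 40:
  remove root 40; move last element 4 to root → [4, -5, 18, -45, -19]
  4 vs larger child 18 at index 2, swap → [18, -5, 4, -45, -19]
insert -36:
  append -36 at index 5 → [18, -5, 4, -45, -19, -36] (no swap needed)
insert -20:
  append -20 at index 6 → [18, -5, 4, -45, -19, -36, -20] (no swap needed)
extract-max → returns 18:
  remove root 18; move last element -20 to root → [-20, -5, 4, -45, -19, -36]
  -20 vs larger child 4 at index 2, swap → [4, -5, -20, -45, -19, -36]
insert 37:
  append 37 at index 6 → [4, -5, -20, -45, -19, -36, 37]
  37 > parent -20 at index 2, swap → [4, -5, 37, -45, -19, -36, -20]
  37 > parent 4 at index 0, swap → [37, -5, 4, -45, -19, -36, -20]
extract-max → returns 37:
  remove root 37; move last element -20 to root → [-20, -5, 4, -45, -19, -36]
  -20 vs larger child 4 at index 2, swap → [4, -5, -20, -45, -19, -36]
insert -32:
  append -32 at index 6 → [4, -5, -20, -45, -19, -36, -32] (no swap needed)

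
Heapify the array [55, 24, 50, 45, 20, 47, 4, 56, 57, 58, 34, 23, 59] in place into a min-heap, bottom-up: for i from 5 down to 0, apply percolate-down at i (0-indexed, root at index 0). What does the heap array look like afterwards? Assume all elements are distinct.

[4, 20, 23, 45, 24, 47, 50, 56, 57, 58, 34, 55, 59]

sift down from index 5:
  47 vs smaller child 23 at index 11, swap → [55, 24, 50, 45, 20, 23, 4, 56, 57, 58, 34, 47, 59]
sift down from index 4: already satisfies heap property
sift down from index 3: already satisfies heap property
sift down from index 2:
  50 vs smaller child 4 at index 6, swap → [55, 24, 4, 45, 20, 23, 50, 56, 57, 58, 34, 47, 59]
sift down from index 1:
  24 vs smaller child 20 at index 4, swap → [55, 20, 4, 45, 24, 23, 50, 56, 57, 58, 34, 47, 59]
sift down from index 0:
  55 vs smaller child 4 at index 2, swap → [4, 20, 55, 45, 24, 23, 50, 56, 57, 58, 34, 47, 59]
  55 vs smaller child 23 at index 5, swap → [4, 20, 23, 45, 24, 55, 50, 56, 57, 58, 34, 47, 59]
  55 vs smaller child 47 at index 11, swap → [4, 20, 23, 45, 24, 47, 50, 56, 57, 58, 34, 55, 59]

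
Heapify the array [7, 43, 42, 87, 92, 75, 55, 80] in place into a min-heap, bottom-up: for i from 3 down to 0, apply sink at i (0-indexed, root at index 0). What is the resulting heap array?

[7, 43, 42, 80, 92, 75, 55, 87]

sift down from index 3:
  87 vs only child 80 at index 7, swap → [7, 43, 42, 80, 92, 75, 55, 87]
sift down from index 2: already satisfies heap property
sift down from index 1: already satisfies heap property
sift down from index 0: already satisfies heap property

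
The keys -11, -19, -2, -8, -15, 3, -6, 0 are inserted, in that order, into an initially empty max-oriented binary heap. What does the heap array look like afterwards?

[3, 0, -2, -8, -15, -11, -6, -19]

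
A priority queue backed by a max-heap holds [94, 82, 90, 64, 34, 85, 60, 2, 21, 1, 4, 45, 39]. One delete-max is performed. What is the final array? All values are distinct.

remove root 94; move last element 39 to root → [39, 82, 90, 64, 34, 85, 60, 2, 21, 1, 4, 45]
39 vs larger child 90 at index 2, swap → [90, 82, 39, 64, 34, 85, 60, 2, 21, 1, 4, 45]
39 vs larger child 85 at index 5, swap → [90, 82, 85, 64, 34, 39, 60, 2, 21, 1, 4, 45]
39 vs only child 45 at index 11, swap → [90, 82, 85, 64, 34, 45, 60, 2, 21, 1, 4, 39]

[90, 82, 85, 64, 34, 45, 60, 2, 21, 1, 4, 39]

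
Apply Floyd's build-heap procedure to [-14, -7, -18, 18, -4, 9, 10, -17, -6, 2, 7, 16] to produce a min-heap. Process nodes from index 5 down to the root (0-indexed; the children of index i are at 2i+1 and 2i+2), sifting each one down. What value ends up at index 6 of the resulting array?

sift down from index 5: already satisfies heap property
sift down from index 4: already satisfies heap property
sift down from index 3:
  18 vs smaller child -17 at index 7, swap → [-14, -7, -18, -17, -4, 9, 10, 18, -6, 2, 7, 16]
sift down from index 2: already satisfies heap property
sift down from index 1:
  -7 vs smaller child -17 at index 3, swap → [-14, -17, -18, -7, -4, 9, 10, 18, -6, 2, 7, 16]
sift down from index 0:
  -14 vs smaller child -18 at index 2, swap → [-18, -17, -14, -7, -4, 9, 10, 18, -6, 2, 7, 16]
resulting array: [-18, -17, -14, -7, -4, 9, 10, 18, -6, 2, 7, 16]

10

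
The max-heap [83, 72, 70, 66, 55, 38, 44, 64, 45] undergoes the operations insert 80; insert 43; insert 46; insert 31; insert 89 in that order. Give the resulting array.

insert 80:
  append 80 at index 9 → [83, 72, 70, 66, 55, 38, 44, 64, 45, 80]
  80 > parent 55 at index 4, swap → [83, 72, 70, 66, 80, 38, 44, 64, 45, 55]
  80 > parent 72 at index 1, swap → [83, 80, 70, 66, 72, 38, 44, 64, 45, 55]
insert 43:
  append 43 at index 10 → [83, 80, 70, 66, 72, 38, 44, 64, 45, 55, 43] (no swap needed)
insert 46:
  append 46 at index 11 → [83, 80, 70, 66, 72, 38, 44, 64, 45, 55, 43, 46]
  46 > parent 38 at index 5, swap → [83, 80, 70, 66, 72, 46, 44, 64, 45, 55, 43, 38]
insert 31:
  append 31 at index 12 → [83, 80, 70, 66, 72, 46, 44, 64, 45, 55, 43, 38, 31] (no swap needed)
insert 89:
  append 89 at index 13 → [83, 80, 70, 66, 72, 46, 44, 64, 45, 55, 43, 38, 31, 89]
  89 > parent 44 at index 6, swap → [83, 80, 70, 66, 72, 46, 89, 64, 45, 55, 43, 38, 31, 44]
  89 > parent 70 at index 2, swap → [83, 80, 89, 66, 72, 46, 70, 64, 45, 55, 43, 38, 31, 44]
  89 > parent 83 at index 0, swap → [89, 80, 83, 66, 72, 46, 70, 64, 45, 55, 43, 38, 31, 44]

[89, 80, 83, 66, 72, 46, 70, 64, 45, 55, 43, 38, 31, 44]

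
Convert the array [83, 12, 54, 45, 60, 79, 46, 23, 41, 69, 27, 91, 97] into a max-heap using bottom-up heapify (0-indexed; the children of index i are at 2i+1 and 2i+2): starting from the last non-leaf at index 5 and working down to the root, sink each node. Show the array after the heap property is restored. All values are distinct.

[97, 69, 91, 45, 60, 83, 46, 23, 41, 12, 27, 54, 79]

sift down from index 5:
  79 vs larger child 97 at index 12, swap → [83, 12, 54, 45, 60, 97, 46, 23, 41, 69, 27, 91, 79]
sift down from index 4:
  60 vs larger child 69 at index 9, swap → [83, 12, 54, 45, 69, 97, 46, 23, 41, 60, 27, 91, 79]
sift down from index 3: already satisfies heap property
sift down from index 2:
  54 vs larger child 97 at index 5, swap → [83, 12, 97, 45, 69, 54, 46, 23, 41, 60, 27, 91, 79]
  54 vs larger child 91 at index 11, swap → [83, 12, 97, 45, 69, 91, 46, 23, 41, 60, 27, 54, 79]
sift down from index 1:
  12 vs larger child 69 at index 4, swap → [83, 69, 97, 45, 12, 91, 46, 23, 41, 60, 27, 54, 79]
  12 vs larger child 60 at index 9, swap → [83, 69, 97, 45, 60, 91, 46, 23, 41, 12, 27, 54, 79]
sift down from index 0:
  83 vs larger child 97 at index 2, swap → [97, 69, 83, 45, 60, 91, 46, 23, 41, 12, 27, 54, 79]
  83 vs larger child 91 at index 5, swap → [97, 69, 91, 45, 60, 83, 46, 23, 41, 12, 27, 54, 79]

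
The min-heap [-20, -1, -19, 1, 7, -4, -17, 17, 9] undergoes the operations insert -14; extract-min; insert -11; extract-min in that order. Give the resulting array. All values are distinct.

[-17, -14, -4, 1, -11, -1, 7, 17, 9]

insert -14:
  append -14 at index 9 → [-20, -1, -19, 1, 7, -4, -17, 17, 9, -14]
  -14 < parent 7 at index 4, swap → [-20, -1, -19, 1, -14, -4, -17, 17, 9, 7]
  -14 < parent -1 at index 1, swap → [-20, -14, -19, 1, -1, -4, -17, 17, 9, 7]
extract-min → returns -20:
  remove root -20; move last element 7 to root → [7, -14, -19, 1, -1, -4, -17, 17, 9]
  7 vs smaller child -19 at index 2, swap → [-19, -14, 7, 1, -1, -4, -17, 17, 9]
  7 vs smaller child -17 at index 6, swap → [-19, -14, -17, 1, -1, -4, 7, 17, 9]
insert -11:
  append -11 at index 9 → [-19, -14, -17, 1, -1, -4, 7, 17, 9, -11]
  -11 < parent -1 at index 4, swap → [-19, -14, -17, 1, -11, -4, 7, 17, 9, -1]
extract-min → returns -19:
  remove root -19; move last element -1 to root → [-1, -14, -17, 1, -11, -4, 7, 17, 9]
  -1 vs smaller child -17 at index 2, swap → [-17, -14, -1, 1, -11, -4, 7, 17, 9]
  -1 vs smaller child -4 at index 5, swap → [-17, -14, -4, 1, -11, -1, 7, 17, 9]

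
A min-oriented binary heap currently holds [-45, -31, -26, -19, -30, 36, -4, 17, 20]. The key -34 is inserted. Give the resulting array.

append -34 at index 9 → [-45, -31, -26, -19, -30, 36, -4, 17, 20, -34]
-34 < parent -30 at index 4, swap → [-45, -31, -26, -19, -34, 36, -4, 17, 20, -30]
-34 < parent -31 at index 1, swap → [-45, -34, -26, -19, -31, 36, -4, 17, 20, -30]

[-45, -34, -26, -19, -31, 36, -4, 17, 20, -30]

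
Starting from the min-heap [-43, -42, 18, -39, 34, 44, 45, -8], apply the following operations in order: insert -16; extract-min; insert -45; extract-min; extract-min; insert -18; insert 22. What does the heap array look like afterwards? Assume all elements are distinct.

insert -16:
  append -16 at index 8 → [-43, -42, 18, -39, 34, 44, 45, -8, -16] (no swap needed)
extract-min → returns -43:
  remove root -43; move last element -16 to root → [-16, -42, 18, -39, 34, 44, 45, -8]
  -16 vs smaller child -42 at index 1, swap → [-42, -16, 18, -39, 34, 44, 45, -8]
  -16 vs smaller child -39 at index 3, swap → [-42, -39, 18, -16, 34, 44, 45, -8]
insert -45:
  append -45 at index 8 → [-42, -39, 18, -16, 34, 44, 45, -8, -45]
  -45 < parent -16 at index 3, swap → [-42, -39, 18, -45, 34, 44, 45, -8, -16]
  -45 < parent -39 at index 1, swap → [-42, -45, 18, -39, 34, 44, 45, -8, -16]
  -45 < parent -42 at index 0, swap → [-45, -42, 18, -39, 34, 44, 45, -8, -16]
extract-min → returns -45:
  remove root -45; move last element -16 to root → [-16, -42, 18, -39, 34, 44, 45, -8]
  -16 vs smaller child -42 at index 1, swap → [-42, -16, 18, -39, 34, 44, 45, -8]
  -16 vs smaller child -39 at index 3, swap → [-42, -39, 18, -16, 34, 44, 45, -8]
extract-min → returns -42:
  remove root -42; move last element -8 to root → [-8, -39, 18, -16, 34, 44, 45]
  -8 vs smaller child -39 at index 1, swap → [-39, -8, 18, -16, 34, 44, 45]
  -8 vs smaller child -16 at index 3, swap → [-39, -16, 18, -8, 34, 44, 45]
insert -18:
  append -18 at index 7 → [-39, -16, 18, -8, 34, 44, 45, -18]
  -18 < parent -8 at index 3, swap → [-39, -16, 18, -18, 34, 44, 45, -8]
  -18 < parent -16 at index 1, swap → [-39, -18, 18, -16, 34, 44, 45, -8]
insert 22:
  append 22 at index 8 → [-39, -18, 18, -16, 34, 44, 45, -8, 22] (no swap needed)

[-39, -18, 18, -16, 34, 44, 45, -8, 22]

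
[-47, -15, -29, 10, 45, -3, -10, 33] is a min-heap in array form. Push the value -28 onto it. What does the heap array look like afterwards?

append -28 at index 8 → [-47, -15, -29, 10, 45, -3, -10, 33, -28]
-28 < parent 10 at index 3, swap → [-47, -15, -29, -28, 45, -3, -10, 33, 10]
-28 < parent -15 at index 1, swap → [-47, -28, -29, -15, 45, -3, -10, 33, 10]

[-47, -28, -29, -15, 45, -3, -10, 33, 10]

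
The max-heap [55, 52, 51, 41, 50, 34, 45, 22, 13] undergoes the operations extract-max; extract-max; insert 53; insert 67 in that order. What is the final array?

[67, 53, 45, 51, 13, 34, 22, 41, 50]

extract-max → returns 55:
  remove root 55; move last element 13 to root → [13, 52, 51, 41, 50, 34, 45, 22]
  13 vs larger child 52 at index 1, swap → [52, 13, 51, 41, 50, 34, 45, 22]
  13 vs larger child 50 at index 4, swap → [52, 50, 51, 41, 13, 34, 45, 22]
extract-max → returns 52:
  remove root 52; move last element 22 to root → [22, 50, 51, 41, 13, 34, 45]
  22 vs larger child 51 at index 2, swap → [51, 50, 22, 41, 13, 34, 45]
  22 vs larger child 45 at index 6, swap → [51, 50, 45, 41, 13, 34, 22]
insert 53:
  append 53 at index 7 → [51, 50, 45, 41, 13, 34, 22, 53]
  53 > parent 41 at index 3, swap → [51, 50, 45, 53, 13, 34, 22, 41]
  53 > parent 50 at index 1, swap → [51, 53, 45, 50, 13, 34, 22, 41]
  53 > parent 51 at index 0, swap → [53, 51, 45, 50, 13, 34, 22, 41]
insert 67:
  append 67 at index 8 → [53, 51, 45, 50, 13, 34, 22, 41, 67]
  67 > parent 50 at index 3, swap → [53, 51, 45, 67, 13, 34, 22, 41, 50]
  67 > parent 51 at index 1, swap → [53, 67, 45, 51, 13, 34, 22, 41, 50]
  67 > parent 53 at index 0, swap → [67, 53, 45, 51, 13, 34, 22, 41, 50]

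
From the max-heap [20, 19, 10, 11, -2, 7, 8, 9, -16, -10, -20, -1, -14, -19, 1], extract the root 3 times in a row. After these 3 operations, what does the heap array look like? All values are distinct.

[10, 9, 8, 1, -2, 7, -14, -19, -16, -10, -20, -1]

extract-max #1 returns 20:
  remove root 20; move last element 1 to root → [1, 19, 10, 11, -2, 7, 8, 9, -16, -10, -20, -1, -14, -19]
  1 vs larger child 19 at index 1, swap → [19, 1, 10, 11, -2, 7, 8, 9, -16, -10, -20, -1, -14, -19]
  1 vs larger child 11 at index 3, swap → [19, 11, 10, 1, -2, 7, 8, 9, -16, -10, -20, -1, -14, -19]
  1 vs larger child 9 at index 7, swap → [19, 11, 10, 9, -2, 7, 8, 1, -16, -10, -20, -1, -14, -19]
extract-max #2 returns 19:
  remove root 19; move last element -19 to root → [-19, 11, 10, 9, -2, 7, 8, 1, -16, -10, -20, -1, -14]
  -19 vs larger child 11 at index 1, swap → [11, -19, 10, 9, -2, 7, 8, 1, -16, -10, -20, -1, -14]
  -19 vs larger child 9 at index 3, swap → [11, 9, 10, -19, -2, 7, 8, 1, -16, -10, -20, -1, -14]
  -19 vs larger child 1 at index 7, swap → [11, 9, 10, 1, -2, 7, 8, -19, -16, -10, -20, -1, -14]
extract-max #3 returns 11:
  remove root 11; move last element -14 to root → [-14, 9, 10, 1, -2, 7, 8, -19, -16, -10, -20, -1]
  -14 vs larger child 10 at index 2, swap → [10, 9, -14, 1, -2, 7, 8, -19, -16, -10, -20, -1]
  -14 vs larger child 8 at index 6, swap → [10, 9, 8, 1, -2, 7, -14, -19, -16, -10, -20, -1]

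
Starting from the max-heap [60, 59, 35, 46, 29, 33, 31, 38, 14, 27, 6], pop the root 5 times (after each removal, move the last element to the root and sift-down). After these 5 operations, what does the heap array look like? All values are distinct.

extract-max #1 returns 60:
  remove root 60; move last element 6 to root → [6, 59, 35, 46, 29, 33, 31, 38, 14, 27]
  6 vs larger child 59 at index 1, swap → [59, 6, 35, 46, 29, 33, 31, 38, 14, 27]
  6 vs larger child 46 at index 3, swap → [59, 46, 35, 6, 29, 33, 31, 38, 14, 27]
  6 vs larger child 38 at index 7, swap → [59, 46, 35, 38, 29, 33, 31, 6, 14, 27]
extract-max #2 returns 59:
  remove root 59; move last element 27 to root → [27, 46, 35, 38, 29, 33, 31, 6, 14]
  27 vs larger child 46 at index 1, swap → [46, 27, 35, 38, 29, 33, 31, 6, 14]
  27 vs larger child 38 at index 3, swap → [46, 38, 35, 27, 29, 33, 31, 6, 14]
extract-max #3 returns 46:
  remove root 46; move last element 14 to root → [14, 38, 35, 27, 29, 33, 31, 6]
  14 vs larger child 38 at index 1, swap → [38, 14, 35, 27, 29, 33, 31, 6]
  14 vs larger child 29 at index 4, swap → [38, 29, 35, 27, 14, 33, 31, 6]
extract-max #4 returns 38:
  remove root 38; move last element 6 to root → [6, 29, 35, 27, 14, 33, 31]
  6 vs larger child 35 at index 2, swap → [35, 29, 6, 27, 14, 33, 31]
  6 vs larger child 33 at index 5, swap → [35, 29, 33, 27, 14, 6, 31]
extract-max #5 returns 35:
  remove root 35; move last element 31 to root → [31, 29, 33, 27, 14, 6]
  31 vs larger child 33 at index 2, swap → [33, 29, 31, 27, 14, 6]

[33, 29, 31, 27, 14, 6]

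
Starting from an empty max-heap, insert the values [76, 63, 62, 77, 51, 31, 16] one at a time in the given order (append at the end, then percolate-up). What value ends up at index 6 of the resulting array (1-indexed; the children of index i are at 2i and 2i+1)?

Insert 76:
  append 76 at index 1 → [76] (no swap needed)
Insert 63:
  append 63 at index 2 → [76, 63] (no swap needed)
Insert 62:
  append 62 at index 3 → [76, 63, 62] (no swap needed)
Insert 77:
  append 77 at index 4 → [76, 63, 62, 77]
  77 > parent 63 at index 2, swap → [76, 77, 62, 63]
  77 > parent 76 at index 1, swap → [77, 76, 62, 63]
Insert 51:
  append 51 at index 5 → [77, 76, 62, 63, 51] (no swap needed)
Insert 31:
  append 31 at index 6 → [77, 76, 62, 63, 51, 31] (no swap needed)
Insert 16:
  append 16 at index 7 → [77, 76, 62, 63, 51, 31, 16] (no swap needed)
resulting array: [77, 76, 62, 63, 51, 31, 16]

31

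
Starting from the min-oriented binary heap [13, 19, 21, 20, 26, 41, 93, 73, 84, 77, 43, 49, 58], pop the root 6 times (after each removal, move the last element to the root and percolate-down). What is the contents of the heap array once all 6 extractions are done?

extract-min #1 returns 13:
  remove root 13; move last element 58 to root → [58, 19, 21, 20, 26, 41, 93, 73, 84, 77, 43, 49]
  58 vs smaller child 19 at index 1, swap → [19, 58, 21, 20, 26, 41, 93, 73, 84, 77, 43, 49]
  58 vs smaller child 20 at index 3, swap → [19, 20, 21, 58, 26, 41, 93, 73, 84, 77, 43, 49]
extract-min #2 returns 19:
  remove root 19; move last element 49 to root → [49, 20, 21, 58, 26, 41, 93, 73, 84, 77, 43]
  49 vs smaller child 20 at index 1, swap → [20, 49, 21, 58, 26, 41, 93, 73, 84, 77, 43]
  49 vs smaller child 26 at index 4, swap → [20, 26, 21, 58, 49, 41, 93, 73, 84, 77, 43]
  49 vs smaller child 43 at index 10, swap → [20, 26, 21, 58, 43, 41, 93, 73, 84, 77, 49]
extract-min #3 returns 20:
  remove root 20; move last element 49 to root → [49, 26, 21, 58, 43, 41, 93, 73, 84, 77]
  49 vs smaller child 21 at index 2, swap → [21, 26, 49, 58, 43, 41, 93, 73, 84, 77]
  49 vs smaller child 41 at index 5, swap → [21, 26, 41, 58, 43, 49, 93, 73, 84, 77]
extract-min #4 returns 21:
  remove root 21; move last element 77 to root → [77, 26, 41, 58, 43, 49, 93, 73, 84]
  77 vs smaller child 26 at index 1, swap → [26, 77, 41, 58, 43, 49, 93, 73, 84]
  77 vs smaller child 43 at index 4, swap → [26, 43, 41, 58, 77, 49, 93, 73, 84]
extract-min #5 returns 26:
  remove root 26; move last element 84 to root → [84, 43, 41, 58, 77, 49, 93, 73]
  84 vs smaller child 41 at index 2, swap → [41, 43, 84, 58, 77, 49, 93, 73]
  84 vs smaller child 49 at index 5, swap → [41, 43, 49, 58, 77, 84, 93, 73]
extract-min #6 returns 41:
  remove root 41; move last element 73 to root → [73, 43, 49, 58, 77, 84, 93]
  73 vs smaller child 43 at index 1, swap → [43, 73, 49, 58, 77, 84, 93]
  73 vs smaller child 58 at index 3, swap → [43, 58, 49, 73, 77, 84, 93]

[43, 58, 49, 73, 77, 84, 93]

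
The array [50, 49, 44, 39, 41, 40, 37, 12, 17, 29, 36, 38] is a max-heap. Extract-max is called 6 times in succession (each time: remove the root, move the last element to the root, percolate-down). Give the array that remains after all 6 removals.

extract-max #1 returns 50:
  remove root 50; move last element 38 to root → [38, 49, 44, 39, 41, 40, 37, 12, 17, 29, 36]
  38 vs larger child 49 at index 1, swap → [49, 38, 44, 39, 41, 40, 37, 12, 17, 29, 36]
  38 vs larger child 41 at index 4, swap → [49, 41, 44, 39, 38, 40, 37, 12, 17, 29, 36]
extract-max #2 returns 49:
  remove root 49; move last element 36 to root → [36, 41, 44, 39, 38, 40, 37, 12, 17, 29]
  36 vs larger child 44 at index 2, swap → [44, 41, 36, 39, 38, 40, 37, 12, 17, 29]
  36 vs larger child 40 at index 5, swap → [44, 41, 40, 39, 38, 36, 37, 12, 17, 29]
extract-max #3 returns 44:
  remove root 44; move last element 29 to root → [29, 41, 40, 39, 38, 36, 37, 12, 17]
  29 vs larger child 41 at index 1, swap → [41, 29, 40, 39, 38, 36, 37, 12, 17]
  29 vs larger child 39 at index 3, swap → [41, 39, 40, 29, 38, 36, 37, 12, 17]
extract-max #4 returns 41:
  remove root 41; move last element 17 to root → [17, 39, 40, 29, 38, 36, 37, 12]
  17 vs larger child 40 at index 2, swap → [40, 39, 17, 29, 38, 36, 37, 12]
  17 vs larger child 37 at index 6, swap → [40, 39, 37, 29, 38, 36, 17, 12]
extract-max #5 returns 40:
  remove root 40; move last element 12 to root → [12, 39, 37, 29, 38, 36, 17]
  12 vs larger child 39 at index 1, swap → [39, 12, 37, 29, 38, 36, 17]
  12 vs larger child 38 at index 4, swap → [39, 38, 37, 29, 12, 36, 17]
extract-max #6 returns 39:
  remove root 39; move last element 17 to root → [17, 38, 37, 29, 12, 36]
  17 vs larger child 38 at index 1, swap → [38, 17, 37, 29, 12, 36]
  17 vs larger child 29 at index 3, swap → [38, 29, 37, 17, 12, 36]

[38, 29, 37, 17, 12, 36]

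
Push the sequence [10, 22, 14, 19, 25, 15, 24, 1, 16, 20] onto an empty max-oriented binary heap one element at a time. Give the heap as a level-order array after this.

[25, 22, 24, 16, 20, 14, 15, 1, 10, 19]

Insert 10:
  append 10 at index 0 → [10] (no swap needed)
Insert 22:
  append 22 at index 1 → [10, 22]
  22 > parent 10 at index 0, swap → [22, 10]
Insert 14:
  append 14 at index 2 → [22, 10, 14] (no swap needed)
Insert 19:
  append 19 at index 3 → [22, 10, 14, 19]
  19 > parent 10 at index 1, swap → [22, 19, 14, 10]
Insert 25:
  append 25 at index 4 → [22, 19, 14, 10, 25]
  25 > parent 19 at index 1, swap → [22, 25, 14, 10, 19]
  25 > parent 22 at index 0, swap → [25, 22, 14, 10, 19]
Insert 15:
  append 15 at index 5 → [25, 22, 14, 10, 19, 15]
  15 > parent 14 at index 2, swap → [25, 22, 15, 10, 19, 14]
Insert 24:
  append 24 at index 6 → [25, 22, 15, 10, 19, 14, 24]
  24 > parent 15 at index 2, swap → [25, 22, 24, 10, 19, 14, 15]
Insert 1:
  append 1 at index 7 → [25, 22, 24, 10, 19, 14, 15, 1] (no swap needed)
Insert 16:
  append 16 at index 8 → [25, 22, 24, 10, 19, 14, 15, 1, 16]
  16 > parent 10 at index 3, swap → [25, 22, 24, 16, 19, 14, 15, 1, 10]
Insert 20:
  append 20 at index 9 → [25, 22, 24, 16, 19, 14, 15, 1, 10, 20]
  20 > parent 19 at index 4, swap → [25, 22, 24, 16, 20, 14, 15, 1, 10, 19]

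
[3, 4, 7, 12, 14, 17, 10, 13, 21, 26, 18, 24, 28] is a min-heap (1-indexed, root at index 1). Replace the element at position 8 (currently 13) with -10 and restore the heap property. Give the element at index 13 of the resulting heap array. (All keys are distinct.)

28

set index 8 from 13 to -10 → [3, 4, 7, 12, 14, 17, 10, -10, 21, 26, 18, 24, 28]
-10 < parent 12 at index 4, swap → [3, 4, 7, -10, 14, 17, 10, 12, 21, 26, 18, 24, 28]
-10 < parent 4 at index 2, swap → [3, -10, 7, 4, 14, 17, 10, 12, 21, 26, 18, 24, 28]
-10 < parent 3 at index 1, swap → [-10, 3, 7, 4, 14, 17, 10, 12, 21, 26, 18, 24, 28]
resulting array: [-10, 3, 7, 4, 14, 17, 10, 12, 21, 26, 18, 24, 28]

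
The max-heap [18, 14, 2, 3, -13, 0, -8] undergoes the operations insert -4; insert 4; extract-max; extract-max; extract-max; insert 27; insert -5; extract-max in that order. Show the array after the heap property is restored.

insert -4:
  append -4 at index 7 → [18, 14, 2, 3, -13, 0, -8, -4] (no swap needed)
insert 4:
  append 4 at index 8 → [18, 14, 2, 3, -13, 0, -8, -4, 4]
  4 > parent 3 at index 3, swap → [18, 14, 2, 4, -13, 0, -8, -4, 3]
extract-max → returns 18:
  remove root 18; move last element 3 to root → [3, 14, 2, 4, -13, 0, -8, -4]
  3 vs larger child 14 at index 1, swap → [14, 3, 2, 4, -13, 0, -8, -4]
  3 vs larger child 4 at index 3, swap → [14, 4, 2, 3, -13, 0, -8, -4]
extract-max → returns 14:
  remove root 14; move last element -4 to root → [-4, 4, 2, 3, -13, 0, -8]
  -4 vs larger child 4 at index 1, swap → [4, -4, 2, 3, -13, 0, -8]
  -4 vs larger child 3 at index 3, swap → [4, 3, 2, -4, -13, 0, -8]
extract-max → returns 4:
  remove root 4; move last element -8 to root → [-8, 3, 2, -4, -13, 0]
  -8 vs larger child 3 at index 1, swap → [3, -8, 2, -4, -13, 0]
  -8 vs larger child -4 at index 3, swap → [3, -4, 2, -8, -13, 0]
insert 27:
  append 27 at index 6 → [3, -4, 2, -8, -13, 0, 27]
  27 > parent 2 at index 2, swap → [3, -4, 27, -8, -13, 0, 2]
  27 > parent 3 at index 0, swap → [27, -4, 3, -8, -13, 0, 2]
insert -5:
  append -5 at index 7 → [27, -4, 3, -8, -13, 0, 2, -5]
  -5 > parent -8 at index 3, swap → [27, -4, 3, -5, -13, 0, 2, -8]
extract-max → returns 27:
  remove root 27; move last element -8 to root → [-8, -4, 3, -5, -13, 0, 2]
  -8 vs larger child 3 at index 2, swap → [3, -4, -8, -5, -13, 0, 2]
  -8 vs larger child 2 at index 6, swap → [3, -4, 2, -5, -13, 0, -8]

[3, -4, 2, -5, -13, 0, -8]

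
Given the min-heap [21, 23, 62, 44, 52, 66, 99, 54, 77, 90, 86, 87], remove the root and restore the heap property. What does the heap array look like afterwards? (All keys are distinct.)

[23, 44, 62, 54, 52, 66, 99, 87, 77, 90, 86]

remove root 21; move last element 87 to root → [87, 23, 62, 44, 52, 66, 99, 54, 77, 90, 86]
87 vs smaller child 23 at index 1, swap → [23, 87, 62, 44, 52, 66, 99, 54, 77, 90, 86]
87 vs smaller child 44 at index 3, swap → [23, 44, 62, 87, 52, 66, 99, 54, 77, 90, 86]
87 vs smaller child 54 at index 7, swap → [23, 44, 62, 54, 52, 66, 99, 87, 77, 90, 86]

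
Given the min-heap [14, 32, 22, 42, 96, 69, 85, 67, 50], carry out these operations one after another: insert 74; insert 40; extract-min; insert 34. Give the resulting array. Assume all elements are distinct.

insert 74:
  append 74 at index 9 → [14, 32, 22, 42, 96, 69, 85, 67, 50, 74]
  74 < parent 96 at index 4, swap → [14, 32, 22, 42, 74, 69, 85, 67, 50, 96]
insert 40:
  append 40 at index 10 → [14, 32, 22, 42, 74, 69, 85, 67, 50, 96, 40]
  40 < parent 74 at index 4, swap → [14, 32, 22, 42, 40, 69, 85, 67, 50, 96, 74]
extract-min → returns 14:
  remove root 14; move last element 74 to root → [74, 32, 22, 42, 40, 69, 85, 67, 50, 96]
  74 vs smaller child 22 at index 2, swap → [22, 32, 74, 42, 40, 69, 85, 67, 50, 96]
  74 vs smaller child 69 at index 5, swap → [22, 32, 69, 42, 40, 74, 85, 67, 50, 96]
insert 34:
  append 34 at index 10 → [22, 32, 69, 42, 40, 74, 85, 67, 50, 96, 34]
  34 < parent 40 at index 4, swap → [22, 32, 69, 42, 34, 74, 85, 67, 50, 96, 40]

[22, 32, 69, 42, 34, 74, 85, 67, 50, 96, 40]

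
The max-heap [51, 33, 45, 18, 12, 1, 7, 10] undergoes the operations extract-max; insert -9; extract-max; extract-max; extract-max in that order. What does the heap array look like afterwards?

[12, 7, 10, -9, 1]

extract-max → returns 51:
  remove root 51; move last element 10 to root → [10, 33, 45, 18, 12, 1, 7]
  10 vs larger child 45 at index 2, swap → [45, 33, 10, 18, 12, 1, 7]
insert -9:
  append -9 at index 7 → [45, 33, 10, 18, 12, 1, 7, -9] (no swap needed)
extract-max → returns 45:
  remove root 45; move last element -9 to root → [-9, 33, 10, 18, 12, 1, 7]
  -9 vs larger child 33 at index 1, swap → [33, -9, 10, 18, 12, 1, 7]
  -9 vs larger child 18 at index 3, swap → [33, 18, 10, -9, 12, 1, 7]
extract-max → returns 33:
  remove root 33; move last element 7 to root → [7, 18, 10, -9, 12, 1]
  7 vs larger child 18 at index 1, swap → [18, 7, 10, -9, 12, 1]
  7 vs larger child 12 at index 4, swap → [18, 12, 10, -9, 7, 1]
extract-max → returns 18:
  remove root 18; move last element 1 to root → [1, 12, 10, -9, 7]
  1 vs larger child 12 at index 1, swap → [12, 1, 10, -9, 7]
  1 vs larger child 7 at index 4, swap → [12, 7, 10, -9, 1]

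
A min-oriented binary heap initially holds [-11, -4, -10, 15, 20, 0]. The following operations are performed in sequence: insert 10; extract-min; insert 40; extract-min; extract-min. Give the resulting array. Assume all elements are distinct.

[0, 15, 10, 40, 20]

insert 10:
  append 10 at index 6 → [-11, -4, -10, 15, 20, 0, 10] (no swap needed)
extract-min → returns -11:
  remove root -11; move last element 10 to root → [10, -4, -10, 15, 20, 0]
  10 vs smaller child -10 at index 2, swap → [-10, -4, 10, 15, 20, 0]
  10 vs only child 0 at index 5, swap → [-10, -4, 0, 15, 20, 10]
insert 40:
  append 40 at index 6 → [-10, -4, 0, 15, 20, 10, 40] (no swap needed)
extract-min → returns -10:
  remove root -10; move last element 40 to root → [40, -4, 0, 15, 20, 10]
  40 vs smaller child -4 at index 1, swap → [-4, 40, 0, 15, 20, 10]
  40 vs smaller child 15 at index 3, swap → [-4, 15, 0, 40, 20, 10]
extract-min → returns -4:
  remove root -4; move last element 10 to root → [10, 15, 0, 40, 20]
  10 vs smaller child 0 at index 2, swap → [0, 15, 10, 40, 20]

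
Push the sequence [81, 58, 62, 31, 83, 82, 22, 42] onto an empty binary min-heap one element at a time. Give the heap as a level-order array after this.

Insert 81:
  append 81 at index 0 → [81] (no swap needed)
Insert 58:
  append 58 at index 1 → [81, 58]
  58 < parent 81 at index 0, swap → [58, 81]
Insert 62:
  append 62 at index 2 → [58, 81, 62] (no swap needed)
Insert 31:
  append 31 at index 3 → [58, 81, 62, 31]
  31 < parent 81 at index 1, swap → [58, 31, 62, 81]
  31 < parent 58 at index 0, swap → [31, 58, 62, 81]
Insert 83:
  append 83 at index 4 → [31, 58, 62, 81, 83] (no swap needed)
Insert 82:
  append 82 at index 5 → [31, 58, 62, 81, 83, 82] (no swap needed)
Insert 22:
  append 22 at index 6 → [31, 58, 62, 81, 83, 82, 22]
  22 < parent 62 at index 2, swap → [31, 58, 22, 81, 83, 82, 62]
  22 < parent 31 at index 0, swap → [22, 58, 31, 81, 83, 82, 62]
Insert 42:
  append 42 at index 7 → [22, 58, 31, 81, 83, 82, 62, 42]
  42 < parent 81 at index 3, swap → [22, 58, 31, 42, 83, 82, 62, 81]
  42 < parent 58 at index 1, swap → [22, 42, 31, 58, 83, 82, 62, 81]

[22, 42, 31, 58, 83, 82, 62, 81]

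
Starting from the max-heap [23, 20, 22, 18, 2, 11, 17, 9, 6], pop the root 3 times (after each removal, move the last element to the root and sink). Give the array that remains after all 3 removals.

extract-max #1 returns 23:
  remove root 23; move last element 6 to root → [6, 20, 22, 18, 2, 11, 17, 9]
  6 vs larger child 22 at index 2, swap → [22, 20, 6, 18, 2, 11, 17, 9]
  6 vs larger child 17 at index 6, swap → [22, 20, 17, 18, 2, 11, 6, 9]
extract-max #2 returns 22:
  remove root 22; move last element 9 to root → [9, 20, 17, 18, 2, 11, 6]
  9 vs larger child 20 at index 1, swap → [20, 9, 17, 18, 2, 11, 6]
  9 vs larger child 18 at index 3, swap → [20, 18, 17, 9, 2, 11, 6]
extract-max #3 returns 20:
  remove root 20; move last element 6 to root → [6, 18, 17, 9, 2, 11]
  6 vs larger child 18 at index 1, swap → [18, 6, 17, 9, 2, 11]
  6 vs larger child 9 at index 3, swap → [18, 9, 17, 6, 2, 11]

[18, 9, 17, 6, 2, 11]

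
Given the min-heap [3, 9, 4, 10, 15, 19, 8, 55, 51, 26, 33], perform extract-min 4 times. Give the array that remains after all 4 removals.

[10, 15, 19, 51, 55, 26, 33]

extract-min #1 returns 3:
  remove root 3; move last element 33 to root → [33, 9, 4, 10, 15, 19, 8, 55, 51, 26]
  33 vs smaller child 4 at index 2, swap → [4, 9, 33, 10, 15, 19, 8, 55, 51, 26]
  33 vs smaller child 8 at index 6, swap → [4, 9, 8, 10, 15, 19, 33, 55, 51, 26]
extract-min #2 returns 4:
  remove root 4; move last element 26 to root → [26, 9, 8, 10, 15, 19, 33, 55, 51]
  26 vs smaller child 8 at index 2, swap → [8, 9, 26, 10, 15, 19, 33, 55, 51]
  26 vs smaller child 19 at index 5, swap → [8, 9, 19, 10, 15, 26, 33, 55, 51]
extract-min #3 returns 8:
  remove root 8; move last element 51 to root → [51, 9, 19, 10, 15, 26, 33, 55]
  51 vs smaller child 9 at index 1, swap → [9, 51, 19, 10, 15, 26, 33, 55]
  51 vs smaller child 10 at index 3, swap → [9, 10, 19, 51, 15, 26, 33, 55]
extract-min #4 returns 9:
  remove root 9; move last element 55 to root → [55, 10, 19, 51, 15, 26, 33]
  55 vs smaller child 10 at index 1, swap → [10, 55, 19, 51, 15, 26, 33]
  55 vs smaller child 15 at index 4, swap → [10, 15, 19, 51, 55, 26, 33]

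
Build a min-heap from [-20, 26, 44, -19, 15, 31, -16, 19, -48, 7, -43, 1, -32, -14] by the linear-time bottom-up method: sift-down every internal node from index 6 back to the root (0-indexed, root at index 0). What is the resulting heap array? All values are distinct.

sift down from index 6: already satisfies heap property
sift down from index 5:
  31 vs smaller child -32 at index 12, swap → [-20, 26, 44, -19, 15, -32, -16, 19, -48, 7, -43, 1, 31, -14]
sift down from index 4:
  15 vs smaller child -43 at index 10, swap → [-20, 26, 44, -19, -43, -32, -16, 19, -48, 7, 15, 1, 31, -14]
sift down from index 3:
  -19 vs smaller child -48 at index 8, swap → [-20, 26, 44, -48, -43, -32, -16, 19, -19, 7, 15, 1, 31, -14]
sift down from index 2:
  44 vs smaller child -32 at index 5, swap → [-20, 26, -32, -48, -43, 44, -16, 19, -19, 7, 15, 1, 31, -14]
  44 vs smaller child 1 at index 11, swap → [-20, 26, -32, -48, -43, 1, -16, 19, -19, 7, 15, 44, 31, -14]
sift down from index 1:
  26 vs smaller child -48 at index 3, swap → [-20, -48, -32, 26, -43, 1, -16, 19, -19, 7, 15, 44, 31, -14]
  26 vs smaller child -19 at index 8, swap → [-20, -48, -32, -19, -43, 1, -16, 19, 26, 7, 15, 44, 31, -14]
sift down from index 0:
  -20 vs smaller child -48 at index 1, swap → [-48, -20, -32, -19, -43, 1, -16, 19, 26, 7, 15, 44, 31, -14]
  -20 vs smaller child -43 at index 4, swap → [-48, -43, -32, -19, -20, 1, -16, 19, 26, 7, 15, 44, 31, -14]

[-48, -43, -32, -19, -20, 1, -16, 19, 26, 7, 15, 44, 31, -14]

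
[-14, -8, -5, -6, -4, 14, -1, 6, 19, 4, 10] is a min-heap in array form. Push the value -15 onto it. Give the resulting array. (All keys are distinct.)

append -15 at index 11 → [-14, -8, -5, -6, -4, 14, -1, 6, 19, 4, 10, -15]
-15 < parent 14 at index 5, swap → [-14, -8, -5, -6, -4, -15, -1, 6, 19, 4, 10, 14]
-15 < parent -5 at index 2, swap → [-14, -8, -15, -6, -4, -5, -1, 6, 19, 4, 10, 14]
-15 < parent -14 at index 0, swap → [-15, -8, -14, -6, -4, -5, -1, 6, 19, 4, 10, 14]

[-15, -8, -14, -6, -4, -5, -1, 6, 19, 4, 10, 14]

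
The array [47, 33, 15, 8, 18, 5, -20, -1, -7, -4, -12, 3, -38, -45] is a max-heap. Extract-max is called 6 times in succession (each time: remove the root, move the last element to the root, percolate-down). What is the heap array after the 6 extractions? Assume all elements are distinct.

[3, -1, -12, -7, -4, -45, -20, -38]

extract-max #1 returns 47:
  remove root 47; move last element -45 to root → [-45, 33, 15, 8, 18, 5, -20, -1, -7, -4, -12, 3, -38]
  -45 vs larger child 33 at index 1, swap → [33, -45, 15, 8, 18, 5, -20, -1, -7, -4, -12, 3, -38]
  -45 vs larger child 18 at index 4, swap → [33, 18, 15, 8, -45, 5, -20, -1, -7, -4, -12, 3, -38]
  -45 vs larger child -4 at index 9, swap → [33, 18, 15, 8, -4, 5, -20, -1, -7, -45, -12, 3, -38]
extract-max #2 returns 33:
  remove root 33; move last element -38 to root → [-38, 18, 15, 8, -4, 5, -20, -1, -7, -45, -12, 3]
  -38 vs larger child 18 at index 1, swap → [18, -38, 15, 8, -4, 5, -20, -1, -7, -45, -12, 3]
  -38 vs larger child 8 at index 3, swap → [18, 8, 15, -38, -4, 5, -20, -1, -7, -45, -12, 3]
  -38 vs larger child -1 at index 7, swap → [18, 8, 15, -1, -4, 5, -20, -38, -7, -45, -12, 3]
extract-max #3 returns 18:
  remove root 18; move last element 3 to root → [3, 8, 15, -1, -4, 5, -20, -38, -7, -45, -12]
  3 vs larger child 15 at index 2, swap → [15, 8, 3, -1, -4, 5, -20, -38, -7, -45, -12]
  3 vs larger child 5 at index 5, swap → [15, 8, 5, -1, -4, 3, -20, -38, -7, -45, -12]
extract-max #4 returns 15:
  remove root 15; move last element -12 to root → [-12, 8, 5, -1, -4, 3, -20, -38, -7, -45]
  -12 vs larger child 8 at index 1, swap → [8, -12, 5, -1, -4, 3, -20, -38, -7, -45]
  -12 vs larger child -1 at index 3, swap → [8, -1, 5, -12, -4, 3, -20, -38, -7, -45]
  -12 vs larger child -7 at index 8, swap → [8, -1, 5, -7, -4, 3, -20, -38, -12, -45]
extract-max #5 returns 8:
  remove root 8; move last element -45 to root → [-45, -1, 5, -7, -4, 3, -20, -38, -12]
  -45 vs larger child 5 at index 2, swap → [5, -1, -45, -7, -4, 3, -20, -38, -12]
  -45 vs larger child 3 at index 5, swap → [5, -1, 3, -7, -4, -45, -20, -38, -12]
extract-max #6 returns 5:
  remove root 5; move last element -12 to root → [-12, -1, 3, -7, -4, -45, -20, -38]
  -12 vs larger child 3 at index 2, swap → [3, -1, -12, -7, -4, -45, -20, -38]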